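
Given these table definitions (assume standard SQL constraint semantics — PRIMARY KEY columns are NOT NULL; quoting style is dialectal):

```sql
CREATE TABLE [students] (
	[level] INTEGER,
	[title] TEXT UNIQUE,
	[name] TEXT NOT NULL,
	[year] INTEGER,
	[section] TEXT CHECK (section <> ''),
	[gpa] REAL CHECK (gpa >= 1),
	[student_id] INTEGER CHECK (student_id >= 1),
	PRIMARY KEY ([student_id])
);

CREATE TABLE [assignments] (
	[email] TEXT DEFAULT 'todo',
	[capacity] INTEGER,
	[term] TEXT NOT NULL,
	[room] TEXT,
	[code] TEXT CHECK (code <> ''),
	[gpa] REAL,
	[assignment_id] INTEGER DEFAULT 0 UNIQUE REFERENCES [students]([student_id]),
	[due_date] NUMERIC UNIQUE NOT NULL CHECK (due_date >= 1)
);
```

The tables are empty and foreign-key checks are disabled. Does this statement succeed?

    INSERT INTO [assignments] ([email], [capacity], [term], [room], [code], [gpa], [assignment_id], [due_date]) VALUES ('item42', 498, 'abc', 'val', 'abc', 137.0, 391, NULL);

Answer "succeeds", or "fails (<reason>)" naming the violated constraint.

fails (NOT NULL on due_date)

due_date is explicitly set to NULL, but due_date is declared NOT NULL.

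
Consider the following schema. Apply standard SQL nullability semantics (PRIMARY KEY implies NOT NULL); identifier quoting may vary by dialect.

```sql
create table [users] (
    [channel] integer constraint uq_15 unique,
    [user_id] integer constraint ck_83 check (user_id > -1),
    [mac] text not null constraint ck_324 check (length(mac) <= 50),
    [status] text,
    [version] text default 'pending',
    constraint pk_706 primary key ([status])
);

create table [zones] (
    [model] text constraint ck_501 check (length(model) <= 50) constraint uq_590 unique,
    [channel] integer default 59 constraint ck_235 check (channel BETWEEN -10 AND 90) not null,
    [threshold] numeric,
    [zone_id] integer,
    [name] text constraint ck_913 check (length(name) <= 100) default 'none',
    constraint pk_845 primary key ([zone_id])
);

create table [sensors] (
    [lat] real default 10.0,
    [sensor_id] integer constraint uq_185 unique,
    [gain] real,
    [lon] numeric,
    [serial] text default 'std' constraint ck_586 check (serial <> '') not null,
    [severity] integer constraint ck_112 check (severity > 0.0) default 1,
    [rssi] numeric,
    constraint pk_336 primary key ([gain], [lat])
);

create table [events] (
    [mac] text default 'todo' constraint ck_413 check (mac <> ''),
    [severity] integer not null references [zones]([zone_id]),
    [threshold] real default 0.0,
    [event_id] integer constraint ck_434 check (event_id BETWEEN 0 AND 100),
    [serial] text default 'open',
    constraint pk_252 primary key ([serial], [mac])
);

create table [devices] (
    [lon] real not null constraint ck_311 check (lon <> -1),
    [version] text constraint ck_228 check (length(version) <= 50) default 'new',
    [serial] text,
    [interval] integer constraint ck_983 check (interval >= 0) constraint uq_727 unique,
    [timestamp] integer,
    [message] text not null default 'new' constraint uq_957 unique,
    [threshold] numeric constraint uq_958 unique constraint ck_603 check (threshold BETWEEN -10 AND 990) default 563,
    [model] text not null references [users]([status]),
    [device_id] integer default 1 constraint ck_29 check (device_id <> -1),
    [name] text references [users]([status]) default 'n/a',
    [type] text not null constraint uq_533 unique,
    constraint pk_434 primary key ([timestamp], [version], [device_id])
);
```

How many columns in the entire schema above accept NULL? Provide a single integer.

users: 3 nullable (channel, user_id, version — PK (status) and explicit NOT NULL columns excluded).
zones: 3 nullable (model, threshold, name — PK (zone_id) and explicit NOT NULL columns excluded).
sensors: 4 nullable (sensor_id, lon, severity, rssi — PK (gain, lat) and explicit NOT NULL columns excluded).
events: 2 nullable (threshold, event_id — PK (serial, mac) and explicit NOT NULL columns excluded).
devices: 4 nullable (serial, interval, threshold, name — PK (timestamp, version, device_id) and explicit NOT NULL columns excluded).
Total: 3 + 3 + 4 + 2 + 4 = 16.

16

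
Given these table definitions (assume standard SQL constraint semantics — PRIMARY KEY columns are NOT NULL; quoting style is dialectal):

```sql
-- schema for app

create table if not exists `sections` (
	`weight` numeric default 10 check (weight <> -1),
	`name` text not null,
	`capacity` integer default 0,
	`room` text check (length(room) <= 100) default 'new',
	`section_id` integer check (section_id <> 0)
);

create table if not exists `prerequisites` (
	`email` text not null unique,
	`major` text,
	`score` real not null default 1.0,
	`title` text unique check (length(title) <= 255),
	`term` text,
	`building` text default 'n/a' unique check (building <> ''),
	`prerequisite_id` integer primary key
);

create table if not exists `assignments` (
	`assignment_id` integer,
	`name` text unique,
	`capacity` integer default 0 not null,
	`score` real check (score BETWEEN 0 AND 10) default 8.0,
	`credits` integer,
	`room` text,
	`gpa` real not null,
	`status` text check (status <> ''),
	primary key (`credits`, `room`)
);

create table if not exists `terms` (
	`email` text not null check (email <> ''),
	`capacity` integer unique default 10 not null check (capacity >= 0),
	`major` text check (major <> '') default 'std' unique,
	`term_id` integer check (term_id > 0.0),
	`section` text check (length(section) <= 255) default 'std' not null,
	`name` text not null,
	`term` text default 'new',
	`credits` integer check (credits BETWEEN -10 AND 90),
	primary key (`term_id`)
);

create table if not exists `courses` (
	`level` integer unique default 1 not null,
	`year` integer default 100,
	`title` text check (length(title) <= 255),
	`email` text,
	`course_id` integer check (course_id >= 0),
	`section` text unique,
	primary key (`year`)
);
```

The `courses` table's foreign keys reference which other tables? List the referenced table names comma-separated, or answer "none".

No column in courses has a REFERENCES clause.

none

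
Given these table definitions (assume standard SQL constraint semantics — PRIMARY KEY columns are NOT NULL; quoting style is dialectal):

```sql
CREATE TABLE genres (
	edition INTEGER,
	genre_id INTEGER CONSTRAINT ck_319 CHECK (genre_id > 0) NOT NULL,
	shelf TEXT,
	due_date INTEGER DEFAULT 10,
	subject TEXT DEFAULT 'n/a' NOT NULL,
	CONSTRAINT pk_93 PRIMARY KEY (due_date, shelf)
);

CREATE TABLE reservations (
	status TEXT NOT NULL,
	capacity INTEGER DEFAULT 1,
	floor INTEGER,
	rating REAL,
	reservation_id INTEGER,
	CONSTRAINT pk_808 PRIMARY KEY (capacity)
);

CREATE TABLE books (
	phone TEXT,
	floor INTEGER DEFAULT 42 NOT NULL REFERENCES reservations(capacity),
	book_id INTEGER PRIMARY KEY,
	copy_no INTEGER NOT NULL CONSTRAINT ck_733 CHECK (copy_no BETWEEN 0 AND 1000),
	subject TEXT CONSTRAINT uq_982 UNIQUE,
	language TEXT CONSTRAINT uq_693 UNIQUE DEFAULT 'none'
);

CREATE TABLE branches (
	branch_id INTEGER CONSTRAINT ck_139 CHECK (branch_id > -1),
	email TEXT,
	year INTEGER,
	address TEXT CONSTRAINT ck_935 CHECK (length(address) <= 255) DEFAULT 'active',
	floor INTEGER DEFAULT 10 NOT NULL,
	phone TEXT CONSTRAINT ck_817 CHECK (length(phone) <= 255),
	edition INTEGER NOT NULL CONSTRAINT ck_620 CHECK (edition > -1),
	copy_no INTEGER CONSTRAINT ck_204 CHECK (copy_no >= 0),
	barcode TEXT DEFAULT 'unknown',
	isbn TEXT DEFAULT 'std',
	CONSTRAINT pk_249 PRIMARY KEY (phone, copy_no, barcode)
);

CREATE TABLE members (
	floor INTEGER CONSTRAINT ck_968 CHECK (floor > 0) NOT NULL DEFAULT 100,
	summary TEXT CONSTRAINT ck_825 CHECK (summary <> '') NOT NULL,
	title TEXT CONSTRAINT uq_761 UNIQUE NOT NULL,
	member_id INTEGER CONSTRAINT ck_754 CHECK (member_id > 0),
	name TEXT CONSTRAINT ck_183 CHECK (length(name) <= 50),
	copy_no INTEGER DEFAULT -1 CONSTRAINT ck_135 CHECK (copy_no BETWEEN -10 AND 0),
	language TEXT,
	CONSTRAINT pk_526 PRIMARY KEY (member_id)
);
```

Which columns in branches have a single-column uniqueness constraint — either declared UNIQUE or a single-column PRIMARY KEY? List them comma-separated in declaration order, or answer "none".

- branch_id: no UNIQUE or single-column PK constraint.
- email: no UNIQUE or single-column PK constraint.
- year: no UNIQUE or single-column PK constraint.
- address: no UNIQUE or single-column PK constraint.
- floor: no UNIQUE or single-column PK constraint.
- phone: part of a composite PRIMARY KEY — only the tuple is unique, not this column on its own.
- edition: no UNIQUE or single-column PK constraint.
- copy_no: part of a composite PRIMARY KEY — only the tuple is unique, not this column on its own.
- barcode: part of a composite PRIMARY KEY — only the tuple is unique, not this column on its own.
- isbn: no UNIQUE or single-column PK constraint.

none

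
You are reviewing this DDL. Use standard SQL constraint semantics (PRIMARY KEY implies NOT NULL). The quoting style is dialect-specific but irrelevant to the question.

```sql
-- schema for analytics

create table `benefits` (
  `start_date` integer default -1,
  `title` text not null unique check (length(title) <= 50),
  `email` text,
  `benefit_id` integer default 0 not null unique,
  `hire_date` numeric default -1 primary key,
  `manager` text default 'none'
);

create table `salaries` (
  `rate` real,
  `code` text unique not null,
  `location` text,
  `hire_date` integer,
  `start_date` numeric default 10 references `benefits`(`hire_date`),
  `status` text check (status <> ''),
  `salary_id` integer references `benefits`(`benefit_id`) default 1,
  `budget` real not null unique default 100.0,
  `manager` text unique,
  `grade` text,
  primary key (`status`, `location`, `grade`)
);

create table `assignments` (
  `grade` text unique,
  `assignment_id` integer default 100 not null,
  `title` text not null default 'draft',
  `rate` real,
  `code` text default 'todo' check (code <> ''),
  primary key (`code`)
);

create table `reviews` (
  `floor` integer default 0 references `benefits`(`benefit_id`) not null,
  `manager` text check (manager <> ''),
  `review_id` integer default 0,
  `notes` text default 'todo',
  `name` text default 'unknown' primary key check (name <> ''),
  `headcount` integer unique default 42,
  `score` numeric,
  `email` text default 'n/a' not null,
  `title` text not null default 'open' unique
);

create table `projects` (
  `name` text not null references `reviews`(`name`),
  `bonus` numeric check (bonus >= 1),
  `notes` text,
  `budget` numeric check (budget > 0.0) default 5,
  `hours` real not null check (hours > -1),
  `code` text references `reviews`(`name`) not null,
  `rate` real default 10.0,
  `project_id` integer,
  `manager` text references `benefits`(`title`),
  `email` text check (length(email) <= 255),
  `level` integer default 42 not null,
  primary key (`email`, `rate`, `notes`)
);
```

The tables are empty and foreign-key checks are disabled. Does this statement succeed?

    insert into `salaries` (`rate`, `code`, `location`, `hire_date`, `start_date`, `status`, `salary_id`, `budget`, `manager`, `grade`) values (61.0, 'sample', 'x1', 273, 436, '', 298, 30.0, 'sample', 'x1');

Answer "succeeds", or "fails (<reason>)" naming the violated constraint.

The value '' for status violates CHECK (status <> '').

fails (CHECK on status)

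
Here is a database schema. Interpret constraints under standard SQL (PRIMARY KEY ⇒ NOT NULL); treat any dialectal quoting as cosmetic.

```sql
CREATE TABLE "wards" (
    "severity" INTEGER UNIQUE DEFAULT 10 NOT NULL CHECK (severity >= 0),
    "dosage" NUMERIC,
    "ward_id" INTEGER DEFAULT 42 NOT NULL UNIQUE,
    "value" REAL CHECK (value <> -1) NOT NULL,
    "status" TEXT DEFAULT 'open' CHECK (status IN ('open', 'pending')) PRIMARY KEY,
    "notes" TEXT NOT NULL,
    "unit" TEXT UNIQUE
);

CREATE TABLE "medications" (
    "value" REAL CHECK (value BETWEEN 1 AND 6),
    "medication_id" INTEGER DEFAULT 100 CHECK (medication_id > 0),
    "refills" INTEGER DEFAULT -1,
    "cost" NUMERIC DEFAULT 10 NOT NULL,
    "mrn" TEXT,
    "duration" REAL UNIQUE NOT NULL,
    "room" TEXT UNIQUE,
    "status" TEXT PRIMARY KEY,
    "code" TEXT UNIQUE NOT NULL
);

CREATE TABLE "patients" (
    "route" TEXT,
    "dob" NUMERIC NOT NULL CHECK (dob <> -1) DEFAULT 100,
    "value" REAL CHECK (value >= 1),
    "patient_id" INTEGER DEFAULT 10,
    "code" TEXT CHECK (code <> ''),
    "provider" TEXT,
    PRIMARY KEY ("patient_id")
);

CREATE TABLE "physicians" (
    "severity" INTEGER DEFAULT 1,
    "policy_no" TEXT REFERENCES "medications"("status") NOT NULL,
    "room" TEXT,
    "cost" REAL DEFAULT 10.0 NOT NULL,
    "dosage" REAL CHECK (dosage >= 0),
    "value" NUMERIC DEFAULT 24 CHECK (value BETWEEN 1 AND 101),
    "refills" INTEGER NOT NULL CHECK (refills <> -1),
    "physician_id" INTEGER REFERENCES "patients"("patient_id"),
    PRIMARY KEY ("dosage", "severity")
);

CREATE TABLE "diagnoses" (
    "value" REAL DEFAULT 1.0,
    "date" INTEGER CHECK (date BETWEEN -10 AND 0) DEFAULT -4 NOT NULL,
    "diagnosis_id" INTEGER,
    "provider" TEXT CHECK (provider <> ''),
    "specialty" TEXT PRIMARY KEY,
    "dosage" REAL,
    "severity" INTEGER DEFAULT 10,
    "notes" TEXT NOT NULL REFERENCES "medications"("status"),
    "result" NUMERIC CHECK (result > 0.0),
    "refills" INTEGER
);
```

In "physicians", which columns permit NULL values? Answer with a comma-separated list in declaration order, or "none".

room, value, physician_id

- severity: part of the PRIMARY KEY, which implies NOT NULL → not nullable.
- policy_no: declared NOT NULL → not nullable.
- room: no NOT NULL constraint applies → nullable.
- cost: declared NOT NULL → not nullable.
- dosage: part of the PRIMARY KEY, which implies NOT NULL → not nullable.
- value: CHECK does not forbid NULL (a CHECK constraint passes when its expression is NULL) → nullable.
- refills: declared NOT NULL → not nullable.
- physician_id: a foreign key column may be NULL unless separately constrained → nullable.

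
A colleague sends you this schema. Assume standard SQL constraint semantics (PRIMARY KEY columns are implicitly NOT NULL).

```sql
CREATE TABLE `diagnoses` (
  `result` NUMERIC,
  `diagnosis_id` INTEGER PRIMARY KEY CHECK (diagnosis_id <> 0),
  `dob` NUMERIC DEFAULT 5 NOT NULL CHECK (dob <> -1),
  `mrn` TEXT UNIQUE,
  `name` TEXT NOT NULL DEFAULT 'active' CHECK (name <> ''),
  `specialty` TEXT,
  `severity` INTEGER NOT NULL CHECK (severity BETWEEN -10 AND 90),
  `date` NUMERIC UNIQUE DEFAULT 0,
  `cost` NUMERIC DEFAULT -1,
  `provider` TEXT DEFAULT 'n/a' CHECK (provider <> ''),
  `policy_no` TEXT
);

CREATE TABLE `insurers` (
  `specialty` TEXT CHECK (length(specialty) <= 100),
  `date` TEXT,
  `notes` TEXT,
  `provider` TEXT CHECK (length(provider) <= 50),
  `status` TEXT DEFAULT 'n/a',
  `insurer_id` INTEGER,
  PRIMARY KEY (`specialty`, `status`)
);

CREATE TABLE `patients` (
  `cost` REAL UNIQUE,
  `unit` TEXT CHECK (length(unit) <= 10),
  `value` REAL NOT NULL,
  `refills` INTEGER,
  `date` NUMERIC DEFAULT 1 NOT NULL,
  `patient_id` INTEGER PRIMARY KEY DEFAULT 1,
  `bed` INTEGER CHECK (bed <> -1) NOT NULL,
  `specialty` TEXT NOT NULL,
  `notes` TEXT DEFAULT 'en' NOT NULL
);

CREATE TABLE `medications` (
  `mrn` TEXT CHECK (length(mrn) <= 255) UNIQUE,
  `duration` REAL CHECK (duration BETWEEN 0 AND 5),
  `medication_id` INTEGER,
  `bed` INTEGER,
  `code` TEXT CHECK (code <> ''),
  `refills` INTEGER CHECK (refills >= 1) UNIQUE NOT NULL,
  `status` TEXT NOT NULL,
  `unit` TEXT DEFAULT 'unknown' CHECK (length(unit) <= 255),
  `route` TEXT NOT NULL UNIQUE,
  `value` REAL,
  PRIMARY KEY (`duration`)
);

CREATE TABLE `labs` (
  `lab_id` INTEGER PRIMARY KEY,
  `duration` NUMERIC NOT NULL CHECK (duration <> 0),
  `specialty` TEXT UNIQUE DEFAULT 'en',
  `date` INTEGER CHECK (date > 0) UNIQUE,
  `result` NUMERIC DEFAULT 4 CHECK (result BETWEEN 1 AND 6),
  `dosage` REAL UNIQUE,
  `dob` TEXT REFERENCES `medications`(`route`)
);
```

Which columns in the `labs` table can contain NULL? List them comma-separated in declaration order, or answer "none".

- lab_id: part of the PRIMARY KEY, which implies NOT NULL → not nullable.
- duration: declared NOT NULL → not nullable.
- specialty: UNIQUE does not imply NOT NULL → nullable.
- date: CHECK does not forbid NULL (a CHECK constraint passes when its expression is NULL) → nullable.
- result: CHECK does not forbid NULL (a CHECK constraint passes when its expression is NULL) → nullable.
- dosage: UNIQUE does not imply NOT NULL → nullable.
- dob: a foreign key column may be NULL unless separately constrained → nullable.

specialty, date, result, dosage, dob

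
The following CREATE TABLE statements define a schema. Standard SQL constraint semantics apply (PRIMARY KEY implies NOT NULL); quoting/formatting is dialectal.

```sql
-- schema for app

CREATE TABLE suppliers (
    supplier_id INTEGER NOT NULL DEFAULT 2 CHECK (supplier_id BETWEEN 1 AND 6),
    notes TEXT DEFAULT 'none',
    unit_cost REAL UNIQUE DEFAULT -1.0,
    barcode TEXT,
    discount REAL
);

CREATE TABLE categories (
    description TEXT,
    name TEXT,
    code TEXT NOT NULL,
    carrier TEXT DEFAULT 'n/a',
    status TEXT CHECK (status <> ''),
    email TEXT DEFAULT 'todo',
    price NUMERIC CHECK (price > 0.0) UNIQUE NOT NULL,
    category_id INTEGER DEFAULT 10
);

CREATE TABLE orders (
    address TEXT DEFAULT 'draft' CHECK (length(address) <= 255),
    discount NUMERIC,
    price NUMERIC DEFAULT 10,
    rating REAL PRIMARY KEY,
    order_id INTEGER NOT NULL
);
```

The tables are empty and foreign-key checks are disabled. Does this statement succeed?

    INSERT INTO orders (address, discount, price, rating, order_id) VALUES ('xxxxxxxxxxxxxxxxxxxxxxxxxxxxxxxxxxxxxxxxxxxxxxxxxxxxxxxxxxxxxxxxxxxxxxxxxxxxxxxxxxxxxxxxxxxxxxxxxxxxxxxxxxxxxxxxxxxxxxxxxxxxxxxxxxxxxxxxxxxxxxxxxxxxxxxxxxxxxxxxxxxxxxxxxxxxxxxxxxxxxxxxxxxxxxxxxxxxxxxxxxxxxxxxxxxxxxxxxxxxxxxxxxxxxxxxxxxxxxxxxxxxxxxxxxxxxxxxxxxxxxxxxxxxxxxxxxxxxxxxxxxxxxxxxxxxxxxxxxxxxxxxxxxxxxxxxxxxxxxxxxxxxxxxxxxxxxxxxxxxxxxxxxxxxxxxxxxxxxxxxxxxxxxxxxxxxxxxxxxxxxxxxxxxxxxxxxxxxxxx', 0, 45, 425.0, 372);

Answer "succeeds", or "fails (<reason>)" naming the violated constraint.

The value 'xxxxxxxxxxxxxxxxxxxxxxxxxxxxxxxxxxxxxxxxxxxxxxxxxxxxxxxxxxxxxxxxxxxxxxxxxxxxxxxxxxxxxxxxxxxxxxxxxxxxxxxxxxxxxxxxxxxxxxxxxxxxxxxxxxxxxxxxxxxxxxxxxxxxxxxxxxxxxxxxxxxxxxxxxxxxxxxxxxxxxxxxxxxxxxxxxxxxxxxxxxxxxxxxxxxxxxxxxxxxxxxxxxxxxxxxxxxxxxxxxxxxxxxxxxxxxxxxxxxxxxxxxxxxxxxxxxxxxxxxxxxxxxxxxxxxxxxxxxxxxxxxxxxxxxxxxxxxxxxxxxxxxxxxxxxxxxxxxxxxxxxxxxxxxxxxxxxxxxxxxxxxxxxxxxxxxxxxxxxxxxxxxxxxxxxxxxxxxxxx' for address violates CHECK (length(address) <= 255).

fails (CHECK on address)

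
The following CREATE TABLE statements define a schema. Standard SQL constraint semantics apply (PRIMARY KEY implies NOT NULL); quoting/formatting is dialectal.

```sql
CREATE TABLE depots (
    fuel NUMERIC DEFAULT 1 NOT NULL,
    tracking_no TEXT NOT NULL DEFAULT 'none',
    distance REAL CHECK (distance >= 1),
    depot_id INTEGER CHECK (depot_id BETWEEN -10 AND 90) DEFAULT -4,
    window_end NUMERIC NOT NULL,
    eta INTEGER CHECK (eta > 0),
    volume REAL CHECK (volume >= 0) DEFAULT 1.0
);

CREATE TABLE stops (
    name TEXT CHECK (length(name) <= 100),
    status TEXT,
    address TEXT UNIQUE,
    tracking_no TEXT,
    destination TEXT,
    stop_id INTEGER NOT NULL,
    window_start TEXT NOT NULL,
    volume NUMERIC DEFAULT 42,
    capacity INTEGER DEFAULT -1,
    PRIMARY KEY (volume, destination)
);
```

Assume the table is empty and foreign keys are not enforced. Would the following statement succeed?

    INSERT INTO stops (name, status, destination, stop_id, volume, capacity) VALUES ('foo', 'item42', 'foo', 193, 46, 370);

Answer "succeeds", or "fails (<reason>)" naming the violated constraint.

fails (NOT NULL on window_start)

window_start is omitted from the column list and has no DEFAULT, so it would receive NULL.
But window_start is declared NOT NULL.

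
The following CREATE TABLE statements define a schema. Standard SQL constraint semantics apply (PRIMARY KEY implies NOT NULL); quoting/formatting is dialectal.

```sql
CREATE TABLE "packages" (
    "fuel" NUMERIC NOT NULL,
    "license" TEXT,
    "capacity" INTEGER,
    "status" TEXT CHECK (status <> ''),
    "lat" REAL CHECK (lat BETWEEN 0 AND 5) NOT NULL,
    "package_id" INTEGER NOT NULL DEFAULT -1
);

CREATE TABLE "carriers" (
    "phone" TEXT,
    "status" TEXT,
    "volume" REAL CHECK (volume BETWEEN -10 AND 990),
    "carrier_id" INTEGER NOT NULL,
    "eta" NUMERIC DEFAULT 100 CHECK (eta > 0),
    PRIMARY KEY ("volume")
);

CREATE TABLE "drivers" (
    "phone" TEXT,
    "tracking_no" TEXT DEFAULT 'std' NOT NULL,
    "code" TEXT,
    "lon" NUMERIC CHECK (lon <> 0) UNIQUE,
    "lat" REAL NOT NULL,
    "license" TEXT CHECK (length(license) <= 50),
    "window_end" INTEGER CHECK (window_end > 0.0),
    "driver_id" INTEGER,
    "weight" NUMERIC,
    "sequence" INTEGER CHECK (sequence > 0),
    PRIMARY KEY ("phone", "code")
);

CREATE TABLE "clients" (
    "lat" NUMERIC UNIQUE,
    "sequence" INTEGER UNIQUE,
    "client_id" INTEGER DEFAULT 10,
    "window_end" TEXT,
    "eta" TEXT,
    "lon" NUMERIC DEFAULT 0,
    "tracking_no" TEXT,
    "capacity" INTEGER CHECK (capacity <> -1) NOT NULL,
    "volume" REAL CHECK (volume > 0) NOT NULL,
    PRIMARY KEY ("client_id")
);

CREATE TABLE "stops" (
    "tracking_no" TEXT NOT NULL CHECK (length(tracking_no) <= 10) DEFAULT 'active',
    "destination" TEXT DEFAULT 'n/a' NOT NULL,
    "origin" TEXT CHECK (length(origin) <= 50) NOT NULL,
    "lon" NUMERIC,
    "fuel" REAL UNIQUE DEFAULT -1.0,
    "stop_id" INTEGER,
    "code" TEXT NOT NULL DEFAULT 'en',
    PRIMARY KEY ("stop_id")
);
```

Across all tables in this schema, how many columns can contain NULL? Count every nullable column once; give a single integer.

packages: 3 nullable (license, capacity, status — PK none and explicit NOT NULL columns excluded).
carriers: 3 nullable (phone, status, eta — PK (volume) and explicit NOT NULL columns excluded).
drivers: 6 nullable (lon, license, window_end, driver_id, weight, sequence — PK (phone, code) and explicit NOT NULL columns excluded).
clients: 6 nullable (lat, sequence, window_end, eta, lon, tracking_no — PK (client_id) and explicit NOT NULL columns excluded).
stops: 2 nullable (lon, fuel — PK (stop_id) and explicit NOT NULL columns excluded).
Total: 3 + 3 + 6 + 6 + 2 = 20.

20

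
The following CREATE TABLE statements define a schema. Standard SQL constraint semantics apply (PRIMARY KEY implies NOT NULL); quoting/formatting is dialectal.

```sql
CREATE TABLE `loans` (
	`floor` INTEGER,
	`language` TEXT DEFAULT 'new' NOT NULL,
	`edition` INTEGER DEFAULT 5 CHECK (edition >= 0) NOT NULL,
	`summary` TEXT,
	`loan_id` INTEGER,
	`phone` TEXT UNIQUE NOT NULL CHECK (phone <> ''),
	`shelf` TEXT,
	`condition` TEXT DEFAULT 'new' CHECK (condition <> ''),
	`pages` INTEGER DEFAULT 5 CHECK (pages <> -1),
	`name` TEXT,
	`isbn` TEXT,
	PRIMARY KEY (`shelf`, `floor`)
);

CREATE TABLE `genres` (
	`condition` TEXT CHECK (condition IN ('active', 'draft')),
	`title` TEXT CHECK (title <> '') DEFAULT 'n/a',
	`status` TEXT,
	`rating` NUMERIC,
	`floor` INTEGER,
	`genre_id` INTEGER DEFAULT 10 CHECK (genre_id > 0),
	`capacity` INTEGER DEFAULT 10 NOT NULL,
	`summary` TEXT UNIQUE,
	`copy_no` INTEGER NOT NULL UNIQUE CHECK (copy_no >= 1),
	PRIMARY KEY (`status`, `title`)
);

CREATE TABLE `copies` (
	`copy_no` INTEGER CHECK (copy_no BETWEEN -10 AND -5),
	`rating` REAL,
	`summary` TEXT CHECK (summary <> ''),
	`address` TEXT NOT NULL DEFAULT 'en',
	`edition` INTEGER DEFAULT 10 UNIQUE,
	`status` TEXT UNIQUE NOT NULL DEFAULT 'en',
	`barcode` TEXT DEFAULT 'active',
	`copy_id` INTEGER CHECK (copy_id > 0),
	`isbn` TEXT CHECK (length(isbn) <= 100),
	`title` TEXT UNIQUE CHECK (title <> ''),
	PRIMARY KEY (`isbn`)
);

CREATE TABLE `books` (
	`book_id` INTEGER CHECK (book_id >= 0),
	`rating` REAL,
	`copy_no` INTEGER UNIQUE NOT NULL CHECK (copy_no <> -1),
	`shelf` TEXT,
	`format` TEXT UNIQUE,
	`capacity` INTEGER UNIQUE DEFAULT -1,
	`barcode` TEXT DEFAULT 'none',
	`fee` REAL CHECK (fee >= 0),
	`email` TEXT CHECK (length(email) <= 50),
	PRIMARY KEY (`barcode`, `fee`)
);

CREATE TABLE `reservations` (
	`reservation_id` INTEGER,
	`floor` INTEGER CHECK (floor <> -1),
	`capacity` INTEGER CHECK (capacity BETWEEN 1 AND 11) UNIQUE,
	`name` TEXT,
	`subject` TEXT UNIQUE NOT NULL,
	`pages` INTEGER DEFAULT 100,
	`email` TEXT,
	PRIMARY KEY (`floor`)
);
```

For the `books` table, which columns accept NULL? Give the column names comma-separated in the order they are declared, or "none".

book_id, rating, shelf, format, capacity, email

- book_id: CHECK does not forbid NULL (a CHECK constraint passes when its expression is NULL) → nullable.
- rating: no NOT NULL constraint applies → nullable.
- copy_no: declared NOT NULL → not nullable.
- shelf: no NOT NULL constraint applies → nullable.
- format: UNIQUE does not imply NOT NULL → nullable.
- capacity: UNIQUE does not imply NOT NULL → nullable.
- barcode: part of the PRIMARY KEY, which implies NOT NULL → not nullable.
- fee: part of the PRIMARY KEY, which implies NOT NULL → not nullable.
- email: CHECK does not forbid NULL (a CHECK constraint passes when its expression is NULL) → nullable.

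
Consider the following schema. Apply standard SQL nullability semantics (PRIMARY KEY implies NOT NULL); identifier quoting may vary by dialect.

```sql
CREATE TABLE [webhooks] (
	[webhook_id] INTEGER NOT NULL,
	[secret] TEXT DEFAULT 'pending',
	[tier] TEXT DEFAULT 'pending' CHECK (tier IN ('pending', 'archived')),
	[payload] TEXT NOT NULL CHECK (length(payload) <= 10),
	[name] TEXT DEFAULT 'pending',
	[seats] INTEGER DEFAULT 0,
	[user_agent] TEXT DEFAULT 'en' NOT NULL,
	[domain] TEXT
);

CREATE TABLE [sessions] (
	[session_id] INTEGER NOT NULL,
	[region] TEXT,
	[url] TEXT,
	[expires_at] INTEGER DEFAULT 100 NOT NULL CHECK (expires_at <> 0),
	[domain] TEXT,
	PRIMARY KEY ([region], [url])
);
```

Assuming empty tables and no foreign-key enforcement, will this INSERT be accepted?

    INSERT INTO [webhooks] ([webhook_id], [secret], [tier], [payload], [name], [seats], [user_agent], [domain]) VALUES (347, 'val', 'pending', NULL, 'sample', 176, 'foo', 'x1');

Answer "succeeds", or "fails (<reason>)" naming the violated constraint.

payload is explicitly set to NULL, but payload is declared NOT NULL.

fails (NOT NULL on payload)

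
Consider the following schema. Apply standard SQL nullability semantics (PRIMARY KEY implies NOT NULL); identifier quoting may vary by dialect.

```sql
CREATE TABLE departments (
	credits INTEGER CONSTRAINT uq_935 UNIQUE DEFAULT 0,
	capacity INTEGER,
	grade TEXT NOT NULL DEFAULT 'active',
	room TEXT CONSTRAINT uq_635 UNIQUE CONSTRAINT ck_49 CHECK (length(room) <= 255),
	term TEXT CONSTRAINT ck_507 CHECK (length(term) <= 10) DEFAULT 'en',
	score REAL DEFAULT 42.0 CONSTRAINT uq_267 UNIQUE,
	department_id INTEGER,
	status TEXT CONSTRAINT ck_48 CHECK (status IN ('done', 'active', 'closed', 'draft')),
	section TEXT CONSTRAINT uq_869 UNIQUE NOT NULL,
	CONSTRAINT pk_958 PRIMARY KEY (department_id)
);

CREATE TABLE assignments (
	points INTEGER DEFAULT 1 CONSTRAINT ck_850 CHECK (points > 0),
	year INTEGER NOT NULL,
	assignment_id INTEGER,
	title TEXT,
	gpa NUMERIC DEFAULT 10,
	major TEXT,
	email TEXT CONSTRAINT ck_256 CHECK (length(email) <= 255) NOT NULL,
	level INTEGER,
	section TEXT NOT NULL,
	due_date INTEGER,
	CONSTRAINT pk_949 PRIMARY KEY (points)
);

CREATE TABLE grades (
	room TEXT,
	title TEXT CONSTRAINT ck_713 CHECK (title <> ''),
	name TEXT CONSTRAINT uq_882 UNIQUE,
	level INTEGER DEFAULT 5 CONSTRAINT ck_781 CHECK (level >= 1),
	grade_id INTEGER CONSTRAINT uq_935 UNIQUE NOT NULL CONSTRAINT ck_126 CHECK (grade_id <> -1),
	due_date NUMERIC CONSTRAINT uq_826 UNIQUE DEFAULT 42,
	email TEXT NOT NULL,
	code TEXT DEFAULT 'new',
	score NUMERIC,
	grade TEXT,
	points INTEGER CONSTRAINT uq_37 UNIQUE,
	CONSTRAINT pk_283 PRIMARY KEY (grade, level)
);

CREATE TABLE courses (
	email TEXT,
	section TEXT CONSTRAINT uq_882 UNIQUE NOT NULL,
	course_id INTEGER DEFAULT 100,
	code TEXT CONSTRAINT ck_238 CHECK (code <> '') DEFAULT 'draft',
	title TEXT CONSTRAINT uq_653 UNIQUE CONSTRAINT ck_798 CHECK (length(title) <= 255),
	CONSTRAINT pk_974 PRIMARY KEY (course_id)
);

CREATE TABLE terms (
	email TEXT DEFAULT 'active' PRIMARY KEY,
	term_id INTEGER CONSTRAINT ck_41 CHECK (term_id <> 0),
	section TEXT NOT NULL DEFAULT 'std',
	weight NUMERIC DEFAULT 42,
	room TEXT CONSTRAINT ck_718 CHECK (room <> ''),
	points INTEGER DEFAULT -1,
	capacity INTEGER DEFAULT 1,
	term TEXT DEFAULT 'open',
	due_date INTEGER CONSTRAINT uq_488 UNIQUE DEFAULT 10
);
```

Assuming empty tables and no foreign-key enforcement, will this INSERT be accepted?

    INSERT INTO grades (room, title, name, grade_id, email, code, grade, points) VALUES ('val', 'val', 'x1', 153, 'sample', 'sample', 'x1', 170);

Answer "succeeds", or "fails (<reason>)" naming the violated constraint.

succeeds

NOT NULL columns: email is supplied; grade is supplied; grade_id is supplied; level defaults to 5.
CHECK constraints: 'val' satisfies (title <> ''); 153 satisfies (grade_id <> -1).
No constraint is violated.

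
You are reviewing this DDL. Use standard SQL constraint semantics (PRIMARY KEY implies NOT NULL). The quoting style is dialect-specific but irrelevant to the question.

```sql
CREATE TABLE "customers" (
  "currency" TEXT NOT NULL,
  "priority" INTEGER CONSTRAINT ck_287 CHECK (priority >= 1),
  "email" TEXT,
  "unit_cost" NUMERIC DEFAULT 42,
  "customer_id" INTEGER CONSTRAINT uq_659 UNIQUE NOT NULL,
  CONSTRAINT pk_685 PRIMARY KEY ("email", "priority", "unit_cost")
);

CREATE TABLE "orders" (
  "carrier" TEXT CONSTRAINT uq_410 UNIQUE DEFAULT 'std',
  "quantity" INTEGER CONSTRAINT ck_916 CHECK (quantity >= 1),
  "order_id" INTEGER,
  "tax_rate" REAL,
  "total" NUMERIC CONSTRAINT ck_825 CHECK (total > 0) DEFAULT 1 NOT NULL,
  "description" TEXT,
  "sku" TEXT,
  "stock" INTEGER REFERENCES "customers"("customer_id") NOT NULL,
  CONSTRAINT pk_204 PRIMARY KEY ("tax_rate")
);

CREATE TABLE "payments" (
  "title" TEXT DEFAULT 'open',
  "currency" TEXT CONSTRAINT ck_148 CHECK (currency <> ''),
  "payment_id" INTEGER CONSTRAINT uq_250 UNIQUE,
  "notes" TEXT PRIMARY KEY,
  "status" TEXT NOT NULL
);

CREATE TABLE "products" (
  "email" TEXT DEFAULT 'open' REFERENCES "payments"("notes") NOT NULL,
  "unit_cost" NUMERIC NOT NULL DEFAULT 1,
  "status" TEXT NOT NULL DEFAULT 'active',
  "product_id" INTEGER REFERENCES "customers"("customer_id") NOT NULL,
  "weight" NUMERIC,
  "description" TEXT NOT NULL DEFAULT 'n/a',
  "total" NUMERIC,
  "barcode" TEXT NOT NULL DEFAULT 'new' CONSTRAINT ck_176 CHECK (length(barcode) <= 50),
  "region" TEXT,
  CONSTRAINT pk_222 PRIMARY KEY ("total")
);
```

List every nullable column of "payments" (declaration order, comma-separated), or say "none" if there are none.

- title: DEFAULT only fills an omitted column; an explicit NULL is still allowed → nullable.
- currency: CHECK does not forbid NULL (a CHECK constraint passes when its expression is NULL) → nullable.
- payment_id: UNIQUE does not imply NOT NULL → nullable.
- notes: part of the PRIMARY KEY, which implies NOT NULL → not nullable.
- status: declared NOT NULL → not nullable.

title, currency, payment_id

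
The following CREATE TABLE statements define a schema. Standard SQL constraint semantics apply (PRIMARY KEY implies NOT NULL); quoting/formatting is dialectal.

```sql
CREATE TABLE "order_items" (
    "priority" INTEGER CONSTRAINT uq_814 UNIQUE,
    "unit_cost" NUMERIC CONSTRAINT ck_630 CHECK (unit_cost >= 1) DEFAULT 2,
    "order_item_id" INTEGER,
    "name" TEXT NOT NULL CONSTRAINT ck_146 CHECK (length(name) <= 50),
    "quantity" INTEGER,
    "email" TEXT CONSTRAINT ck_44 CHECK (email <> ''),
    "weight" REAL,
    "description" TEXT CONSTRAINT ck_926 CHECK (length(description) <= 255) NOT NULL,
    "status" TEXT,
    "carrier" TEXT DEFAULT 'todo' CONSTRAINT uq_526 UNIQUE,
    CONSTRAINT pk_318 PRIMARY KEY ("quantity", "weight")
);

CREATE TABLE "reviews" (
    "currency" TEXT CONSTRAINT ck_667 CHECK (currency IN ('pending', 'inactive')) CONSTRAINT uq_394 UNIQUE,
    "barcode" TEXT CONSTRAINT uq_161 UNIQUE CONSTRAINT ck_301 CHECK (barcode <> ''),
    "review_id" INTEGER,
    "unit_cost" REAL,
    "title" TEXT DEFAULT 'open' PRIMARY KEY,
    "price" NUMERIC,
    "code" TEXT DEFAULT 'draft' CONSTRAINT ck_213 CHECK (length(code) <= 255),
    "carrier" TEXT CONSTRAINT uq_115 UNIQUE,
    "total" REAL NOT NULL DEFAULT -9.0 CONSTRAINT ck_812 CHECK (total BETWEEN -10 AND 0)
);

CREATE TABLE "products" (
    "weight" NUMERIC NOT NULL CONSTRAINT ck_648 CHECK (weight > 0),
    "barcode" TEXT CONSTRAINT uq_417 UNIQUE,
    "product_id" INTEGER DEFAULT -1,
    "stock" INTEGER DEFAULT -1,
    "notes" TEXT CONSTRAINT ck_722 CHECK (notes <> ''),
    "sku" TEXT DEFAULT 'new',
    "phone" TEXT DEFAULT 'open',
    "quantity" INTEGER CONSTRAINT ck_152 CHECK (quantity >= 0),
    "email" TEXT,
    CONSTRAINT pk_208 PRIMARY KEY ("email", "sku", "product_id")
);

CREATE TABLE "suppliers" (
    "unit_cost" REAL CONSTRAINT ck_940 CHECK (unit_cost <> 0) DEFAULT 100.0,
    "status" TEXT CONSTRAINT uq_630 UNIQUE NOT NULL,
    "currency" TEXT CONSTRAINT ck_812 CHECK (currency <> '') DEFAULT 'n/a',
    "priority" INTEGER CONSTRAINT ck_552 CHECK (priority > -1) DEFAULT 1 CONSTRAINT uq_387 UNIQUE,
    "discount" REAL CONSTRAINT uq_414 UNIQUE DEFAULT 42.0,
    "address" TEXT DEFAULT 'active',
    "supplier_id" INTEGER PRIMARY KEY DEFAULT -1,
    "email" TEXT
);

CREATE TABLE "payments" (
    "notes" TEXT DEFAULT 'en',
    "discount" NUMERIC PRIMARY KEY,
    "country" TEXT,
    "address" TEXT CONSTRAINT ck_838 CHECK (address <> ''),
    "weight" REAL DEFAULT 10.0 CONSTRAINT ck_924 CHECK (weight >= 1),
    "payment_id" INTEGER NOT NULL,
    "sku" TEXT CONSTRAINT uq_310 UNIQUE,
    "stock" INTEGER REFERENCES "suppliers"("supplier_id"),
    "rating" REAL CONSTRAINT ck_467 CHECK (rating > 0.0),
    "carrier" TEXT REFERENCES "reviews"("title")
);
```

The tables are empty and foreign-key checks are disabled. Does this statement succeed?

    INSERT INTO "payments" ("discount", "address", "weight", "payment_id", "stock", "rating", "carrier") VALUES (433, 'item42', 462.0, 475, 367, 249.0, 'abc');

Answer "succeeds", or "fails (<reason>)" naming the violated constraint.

NOT NULL columns: discount is supplied; payment_id is supplied.
CHECK constraints: 'item42' satisfies (address <> ''); 462.0 satisfies (weight >= 1); 249.0 satisfies (rating > 0.0).
No constraint is violated.

succeeds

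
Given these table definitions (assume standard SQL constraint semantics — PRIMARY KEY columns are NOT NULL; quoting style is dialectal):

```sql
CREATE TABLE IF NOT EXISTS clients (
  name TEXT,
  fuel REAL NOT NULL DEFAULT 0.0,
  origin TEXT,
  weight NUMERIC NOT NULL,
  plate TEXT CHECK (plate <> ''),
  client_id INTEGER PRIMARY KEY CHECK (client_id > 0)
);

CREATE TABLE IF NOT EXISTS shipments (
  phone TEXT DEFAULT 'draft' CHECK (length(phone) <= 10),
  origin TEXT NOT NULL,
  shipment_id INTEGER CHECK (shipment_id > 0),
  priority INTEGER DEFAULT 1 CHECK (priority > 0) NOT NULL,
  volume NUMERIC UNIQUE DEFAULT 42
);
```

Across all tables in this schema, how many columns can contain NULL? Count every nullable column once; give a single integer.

clients: 3 nullable (name, origin, plate — PK (client_id) and explicit NOT NULL columns excluded).
shipments: 3 nullable (phone, shipment_id, volume — PK none and explicit NOT NULL columns excluded).
Total: 3 + 3 = 6.

6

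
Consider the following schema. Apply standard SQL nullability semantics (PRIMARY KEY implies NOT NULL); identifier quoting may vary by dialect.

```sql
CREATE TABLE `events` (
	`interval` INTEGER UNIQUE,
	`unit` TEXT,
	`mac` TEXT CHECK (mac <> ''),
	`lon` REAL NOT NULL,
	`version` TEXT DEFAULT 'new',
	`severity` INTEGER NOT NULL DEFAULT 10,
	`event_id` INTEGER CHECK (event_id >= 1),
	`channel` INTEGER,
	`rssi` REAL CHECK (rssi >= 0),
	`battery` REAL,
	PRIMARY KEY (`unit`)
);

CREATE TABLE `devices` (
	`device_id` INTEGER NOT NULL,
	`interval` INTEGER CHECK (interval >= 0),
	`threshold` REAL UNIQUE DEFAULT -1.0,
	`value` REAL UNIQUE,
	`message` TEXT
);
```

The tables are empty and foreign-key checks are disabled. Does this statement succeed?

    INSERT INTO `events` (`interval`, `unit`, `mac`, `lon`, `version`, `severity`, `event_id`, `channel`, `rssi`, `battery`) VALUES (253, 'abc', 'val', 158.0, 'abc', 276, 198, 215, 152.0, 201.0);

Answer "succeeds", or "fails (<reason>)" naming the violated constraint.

NOT NULL columns: lon is supplied; severity is supplied; unit is supplied.
CHECK constraints: 'val' satisfies (mac <> ''); 198 satisfies (event_id >= 1); 152.0 satisfies (rssi >= 0).
No constraint is violated.

succeeds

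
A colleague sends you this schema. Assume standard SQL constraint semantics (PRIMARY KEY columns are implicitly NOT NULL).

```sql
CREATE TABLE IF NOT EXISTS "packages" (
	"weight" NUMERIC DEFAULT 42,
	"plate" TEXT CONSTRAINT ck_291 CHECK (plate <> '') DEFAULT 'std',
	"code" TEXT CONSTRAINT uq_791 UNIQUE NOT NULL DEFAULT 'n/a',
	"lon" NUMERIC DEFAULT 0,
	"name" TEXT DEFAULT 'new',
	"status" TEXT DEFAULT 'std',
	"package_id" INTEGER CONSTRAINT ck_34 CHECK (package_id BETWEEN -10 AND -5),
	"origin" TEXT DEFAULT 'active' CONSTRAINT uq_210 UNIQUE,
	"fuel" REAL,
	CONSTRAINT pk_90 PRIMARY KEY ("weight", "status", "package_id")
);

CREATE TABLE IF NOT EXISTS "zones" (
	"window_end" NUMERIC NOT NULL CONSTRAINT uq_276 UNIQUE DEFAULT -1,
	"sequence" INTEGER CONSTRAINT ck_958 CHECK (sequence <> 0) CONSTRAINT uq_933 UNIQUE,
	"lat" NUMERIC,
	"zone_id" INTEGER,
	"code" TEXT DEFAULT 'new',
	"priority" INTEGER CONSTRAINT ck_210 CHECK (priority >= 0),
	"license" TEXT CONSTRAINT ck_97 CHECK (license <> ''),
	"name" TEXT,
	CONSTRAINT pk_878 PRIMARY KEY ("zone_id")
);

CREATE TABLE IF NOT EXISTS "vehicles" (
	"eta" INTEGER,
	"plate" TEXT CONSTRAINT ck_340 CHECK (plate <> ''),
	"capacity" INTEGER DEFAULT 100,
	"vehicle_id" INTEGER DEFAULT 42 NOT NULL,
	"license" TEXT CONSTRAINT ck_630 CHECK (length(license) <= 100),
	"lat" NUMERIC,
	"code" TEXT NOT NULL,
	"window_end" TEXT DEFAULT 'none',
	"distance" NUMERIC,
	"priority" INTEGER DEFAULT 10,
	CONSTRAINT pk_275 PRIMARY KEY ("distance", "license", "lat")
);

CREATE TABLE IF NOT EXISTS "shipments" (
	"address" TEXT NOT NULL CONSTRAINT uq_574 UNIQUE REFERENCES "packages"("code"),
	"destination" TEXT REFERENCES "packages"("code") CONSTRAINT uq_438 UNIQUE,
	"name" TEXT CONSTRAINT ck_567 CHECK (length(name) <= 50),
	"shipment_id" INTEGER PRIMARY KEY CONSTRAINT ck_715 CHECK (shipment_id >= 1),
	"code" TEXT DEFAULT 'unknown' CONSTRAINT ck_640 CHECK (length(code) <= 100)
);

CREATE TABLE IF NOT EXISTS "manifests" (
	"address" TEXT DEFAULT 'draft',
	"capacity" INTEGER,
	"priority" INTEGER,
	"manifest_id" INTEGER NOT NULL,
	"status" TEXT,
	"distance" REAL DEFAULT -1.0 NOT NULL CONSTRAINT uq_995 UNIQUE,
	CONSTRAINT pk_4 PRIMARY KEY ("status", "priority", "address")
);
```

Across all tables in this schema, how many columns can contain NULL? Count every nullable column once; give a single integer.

20

packages: 5 nullable (plate, lon, name, origin, fuel — PK (weight, status, package_id) and explicit NOT NULL columns excluded).
zones: 6 nullable (sequence, lat, code, priority, license, name — PK (zone_id) and explicit NOT NULL columns excluded).
vehicles: 5 nullable (eta, plate, capacity, window_end, priority — PK (distance, license, lat) and explicit NOT NULL columns excluded).
shipments: 3 nullable (destination, name, code — PK (shipment_id) and explicit NOT NULL columns excluded).
manifests: 1 nullable (capacity — PK (status, priority, address) and explicit NOT NULL columns excluded).
Total: 5 + 6 + 5 + 3 + 1 = 20.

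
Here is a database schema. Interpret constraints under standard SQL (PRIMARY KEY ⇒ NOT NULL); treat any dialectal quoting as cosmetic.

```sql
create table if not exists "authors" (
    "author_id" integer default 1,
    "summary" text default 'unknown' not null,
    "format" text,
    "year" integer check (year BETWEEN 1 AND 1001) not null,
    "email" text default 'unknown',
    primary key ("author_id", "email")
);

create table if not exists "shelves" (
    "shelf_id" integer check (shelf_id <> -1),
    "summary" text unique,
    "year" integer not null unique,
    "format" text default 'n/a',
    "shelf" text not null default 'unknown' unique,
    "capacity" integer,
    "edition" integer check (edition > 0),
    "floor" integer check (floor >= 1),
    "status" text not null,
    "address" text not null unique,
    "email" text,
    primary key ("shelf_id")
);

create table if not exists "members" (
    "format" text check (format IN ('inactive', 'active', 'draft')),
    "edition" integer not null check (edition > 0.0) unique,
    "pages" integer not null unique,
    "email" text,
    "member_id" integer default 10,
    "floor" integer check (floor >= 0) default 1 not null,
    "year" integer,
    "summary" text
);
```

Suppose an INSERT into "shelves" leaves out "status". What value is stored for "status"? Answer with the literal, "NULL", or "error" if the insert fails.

error

status has no DEFAULT clause.
Omitting it would insert NULL, but it is declared NOT NULL, so the INSERT fails.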